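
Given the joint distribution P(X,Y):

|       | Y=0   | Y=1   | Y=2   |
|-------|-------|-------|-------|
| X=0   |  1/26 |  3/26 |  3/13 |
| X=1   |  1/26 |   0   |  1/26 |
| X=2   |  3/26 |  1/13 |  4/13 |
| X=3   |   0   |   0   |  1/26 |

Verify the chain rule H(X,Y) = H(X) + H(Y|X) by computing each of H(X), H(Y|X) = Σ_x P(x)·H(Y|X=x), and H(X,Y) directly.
H(X) = 1.4956 bits, H(Y|X) = 1.2425 bits, H(X,Y) = 2.7381 bits

Marginal of X (row sums):
  P(X=0) = 1/26 + 3/26 + 3/13 = 5/13
  P(X=1) = 1/26 + 0 + 1/26 = 1/13
  P(X=2) = 3/26 + 1/13 + 4/13 = 1/2
  P(X=3) = 0 + 0 + 1/26 = 1/26
H(X) = -[(5/13)·log₂(5/13) + (1/13)·log₂(1/13) + (1/2)·log₂(1/2) + (1/26)·log₂(1/26)]
  = 0.530197 + 0.284649 + 0.500000 + 0.180786 = 1.4956 bits

H(Y|X) = Σ_x P(x)·H(Y|X=x):
  X=0: P(X=0) = 5/13, P(Y|X=0) = (1/10, 3/10, 3/5) → H(Y|X=0) = 1.295462
  X=1: P(X=1) = 1/13, P(Y|X=1) = (1/2, 0, 1/2) → H(Y|X=1) = 1.000000
  X=2: P(X=2) = 1/2, P(Y|X=2) = (3/13, 2/13, 8/13) → H(Y|X=2) = 1.334679
  X=3: P(X=3) = 1/26, P(Y|X=3) = (0, 0, 1) → H(Y|X=3) = 0.000000
H(Y|X) = (5/13)·1.295462 + (1/13)·1.000000 + (1/2)·1.334679 + (1/26)·0.000000 = 1.2425 bits

H(X,Y) = -Σ_{x,y} P(x,y) log₂ P(x,y). Per-cell terms -P(x,y)·log₂P(x,y):
  X=0: 0.180786, 0.359478, 0.488187
  X=1: 0.180786, 0.000000, 0.180786
  X=2: 0.359478, 0.284649, 0.523212
  X=3: 0.000000, 0.000000, 0.180786
  (cells with P = 0 contribute 0)
Sum of the 12 terms: H(X,Y) = 2.7381 bits

Chain rule check:
  H(X) + H(Y|X) = 1.4956 + 1.2425 = 2.7381 bits
  H(X,Y) = 2.7381 bits
✓ Chain rule verified.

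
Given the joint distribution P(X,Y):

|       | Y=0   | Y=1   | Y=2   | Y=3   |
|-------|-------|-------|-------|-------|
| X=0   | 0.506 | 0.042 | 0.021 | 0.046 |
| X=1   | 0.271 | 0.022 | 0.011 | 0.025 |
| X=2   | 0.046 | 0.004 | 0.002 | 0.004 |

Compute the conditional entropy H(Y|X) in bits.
0.9411 bits

H(Y|X) = H(X,Y) - H(X)

H(X,Y) = -Σ_{x,y} P(x,y) log₂ P(x,y). Per-cell terms -P(x,y)·log₂P(x,y):
  X=0: 0.49729, 0.19209, 0.11704, 0.20434
  X=1: 0.51047, 0.12114, 0.07157, 0.13305
  X=2: 0.20434, 0.03186, 0.01793, 0.03186
Sum of the 12 terms: H(X,Y) = 2.1330 bits

Marginal of X (row sums):
  P(X=0) = 0.506 + 0.042 + 0.021 + 0.046 = 0.615
  P(X=1) = 0.271 + 0.022 + 0.011 + 0.025 = 0.329
  P(X=2) = 0.046 + 0.004 + 0.002 + 0.004 = 0.056
H(X) = -[0.615·log₂(0.615) + 0.329·log₂(0.329) + 0.056·log₂(0.056)]
  = 0.43133 + 0.52766 + 0.23287 = 1.1919 bits

H(Y|X) = H(X,Y) - H(X) = 2.1330 - 1.1919 = 0.9411 bits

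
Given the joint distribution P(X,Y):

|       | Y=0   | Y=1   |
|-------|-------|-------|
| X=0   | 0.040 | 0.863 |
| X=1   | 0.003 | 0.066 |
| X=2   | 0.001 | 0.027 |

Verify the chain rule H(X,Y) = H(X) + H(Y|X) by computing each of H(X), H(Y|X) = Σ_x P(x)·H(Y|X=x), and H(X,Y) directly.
H(X) = 0.5435 bits, H(Y|X) = 0.2603 bits, H(X,Y) = 0.8038 bits

Marginal of X (row sums):
  P(X=0) = 0.040 + 0.863 = 0.903
  P(X=1) = 0.003 + 0.066 = 0.069
  P(X=2) = 0.001 + 0.027 = 0.028
H(X) = -[0.903·log₂(0.903) + 0.069·log₂(0.069) + 0.028·log₂(0.028)]
  = 0.1329 + 0.2662 + 0.1444 = 0.5435 bits

H(Y|X) = Σ_x P(x)·H(Y|X=x):
  X=0: P(X=0) = 0.903, P(Y|X=0) = (40/903, 863/903) → H(Y|X=0) = 0.2617
  X=1: P(X=1) = 0.069, P(Y|X=1) = (1/23, 22/23) → H(Y|X=1) = 0.2580
  X=2: P(X=2) = 0.028, P(Y|X=2) = (1/28, 27/28) → H(Y|X=2) = 0.2223
H(Y|X) = 0.903·0.2617 + 0.069·0.2580 + 0.028·0.2223 = 0.2603 bits

H(X,Y) = -Σ_{x,y} P(x,y) log₂ P(x,y). Per-cell terms -P(x,y)·log₂P(x,y):
  X=0: 0.1858, 0.1834
  X=1: 0.0251, 0.2588
  X=2: 0.0100, 0.1407
Sum of the 6 terms: H(X,Y) = 0.8038 bits

Chain rule check:
  H(X) + H(Y|X) = 0.5435 + 0.2603 = 0.8038 bits
  H(X,Y) = 0.8038 bits
✓ Chain rule verified.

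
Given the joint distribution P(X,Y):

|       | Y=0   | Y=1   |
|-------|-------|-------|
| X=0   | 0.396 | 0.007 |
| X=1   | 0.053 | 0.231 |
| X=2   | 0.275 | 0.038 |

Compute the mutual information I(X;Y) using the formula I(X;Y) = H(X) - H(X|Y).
0.4349 bits

I(X;Y) = H(X) - H(X|Y)

Marginal of X (row sums):
  P(X=0) = 0.396 + 0.007 = 0.403
  P(X=1) = 0.053 + 0.231 = 0.284
  P(X=2) = 0.275 + 0.038 = 0.313
H(X) = -[0.403·log₂(0.403) + 0.284·log₂(0.284) + 0.313·log₂(0.313)]
  = 0.5284 + 0.5158 + 0.5245 = 1.5687 bits

Marginal of Y (column sums):
  P(Y=0) = 0.396 + 0.053 + 0.275 = 0.724
  P(Y=1) = 0.007 + 0.231 + 0.038 = 0.276
H(X|Y) = Σ_y P(y)·H(X|Y=y):
  Y=0: P(Y=0) = 0.724, P(X|Y=0) = (99/181, 53/724, 275/724) → H(X|Y=0) = 1.2827
  Y=1: P(Y=1) = 0.276, P(X|Y=1) = (7/276, 77/92, 19/138) → H(X|Y=1) = 0.7432
H(X|Y) = 0.724·1.2827 + 0.276·0.7432 = 1.1338 bits

I(X;Y) = H(X) - H(X|Y) = 1.5687 - 1.1338 = 0.4349 bits

Cross-check via I(X;Y) = H(X) + H(Y) - H(X,Y): computing H(Y) from the column sums and H(X,Y) from the 6 cells in the same way gives H(Y) = 0.8499 bits and H(X,Y) = 1.9837 bits, so
I(X;Y) = 1.5687 + 0.8499 - 1.9837 = 0.4349 bits ✓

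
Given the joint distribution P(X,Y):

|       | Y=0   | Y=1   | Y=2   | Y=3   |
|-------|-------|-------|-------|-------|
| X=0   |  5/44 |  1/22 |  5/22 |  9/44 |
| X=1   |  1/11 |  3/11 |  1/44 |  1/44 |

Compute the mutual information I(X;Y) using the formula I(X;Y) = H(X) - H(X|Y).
0.3686 bits

I(X;Y) = H(X) - H(X|Y)

Marginal of X (row sums):
  P(X=0) = 5/44 + 1/22 + 5/22 + 9/44 = 13/22
  P(X=1) = 1/11 + 3/11 + 1/44 + 1/44 = 9/22
H(X) = -[(13/22)·log₂(13/22) + (9/22)·log₂(9/22)]
  = 0.44850 + 0.52753 = 0.9760 bits

Marginal of Y (column sums):
  P(Y=0) = 5/44 + 1/11 = 9/44
  P(Y=1) = 1/22 + 3/11 = 7/22
  P(Y=2) = 5/22 + 1/44 = 1/4
  P(Y=3) = 9/44 + 1/44 = 5/22
H(X|Y) = Σ_y P(y)·H(X|Y=y):
  Y=0: P(Y=0) = 9/44, P(X|Y=0) = (5/9, 4/9) → H(X|Y=0) = 0.99108
  Y=1: P(Y=1) = 7/22, P(X|Y=1) = (1/7, 6/7) → H(X|Y=1) = 0.59167
  Y=2: P(Y=2) = 1/4, P(X|Y=2) = (10/11, 1/11) → H(X|Y=2) = 0.43950
  Y=3: P(Y=3) = 5/22, P(X|Y=3) = (9/10, 1/10) → H(X|Y=3) = 0.46900
H(X|Y) = (9/44)·0.99108 + (7/22)·0.59167 + (1/4)·0.43950 + (5/22)·0.46900 = 0.6074 bits

I(X;Y) = H(X) - H(X|Y) = 0.9760 - 0.6074 = 0.3686 bits

Cross-check via I(X;Y) = H(X) + H(Y) - H(X,Y): computing H(Y) from the column sums and H(X,Y) from the 8 cells in the same way gives H(Y) = 1.9798 bits and H(X,Y) = 2.5872 bits, so
I(X;Y) = 0.9760 + 1.9798 - 2.5872 = 0.3686 bits ✓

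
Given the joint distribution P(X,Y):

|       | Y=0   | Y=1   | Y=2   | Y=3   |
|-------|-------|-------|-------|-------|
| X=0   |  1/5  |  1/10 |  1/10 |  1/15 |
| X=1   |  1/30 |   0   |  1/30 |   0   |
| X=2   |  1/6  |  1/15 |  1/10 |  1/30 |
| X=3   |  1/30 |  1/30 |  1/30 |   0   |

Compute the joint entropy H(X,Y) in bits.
3.3941 bits

H(X,Y) = -Σ_{x,y} P(x,y) log₂ P(x,y). Per-cell terms -P(x,y)·log₂P(x,y):
  X=0: 0.46439, 0.33219, 0.33219, 0.26046
  X=1: 0.16356, 0.00000, 0.16356, 0.00000
  X=2: 0.43083, 0.26046, 0.33219, 0.16356
  X=3: 0.16356, 0.16356, 0.16356, 0.00000
  (cells with P = 0 contribute 0)
Sum of the 16 terms: H(X,Y) = 3.3941 bits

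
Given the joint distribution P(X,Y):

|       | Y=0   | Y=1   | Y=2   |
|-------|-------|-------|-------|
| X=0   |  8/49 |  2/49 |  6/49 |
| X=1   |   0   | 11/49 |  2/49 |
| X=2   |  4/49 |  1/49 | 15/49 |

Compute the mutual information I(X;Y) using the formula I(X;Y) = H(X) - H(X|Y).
0.4975 bits

I(X;Y) = H(X) - H(X|Y)

Marginal of X (row sums):
  P(X=0) = 8/49 + 2/49 + 6/49 = 16/49
  P(X=1) = 0 + 11/49 + 2/49 = 13/49
  P(X=2) = 4/49 + 1/49 + 15/49 = 20/49
H(X) = -[(16/49)·log₂(16/49) + (13/49)·log₂(13/49) + (20/49)·log₂(20/49)]
  = 0.52725 + 0.50787 + 0.52767 = 1.5628 bits

Marginal of Y (column sums):
  P(Y=0) = 8/49 + 0 + 4/49 = 12/49
  P(Y=1) = 2/49 + 11/49 + 1/49 = 2/7
  P(Y=2) = 6/49 + 2/49 + 15/49 = 23/49
H(X|Y) = Σ_y P(y)·H(X|Y=y):
  Y=0: P(Y=0) = 12/49, P(X|Y=0) = (2/3, 0, 1/3) → H(X|Y=0) = 0.91830
  Y=1: P(Y=1) = 2/7, P(X|Y=1) = (1/7, 11/14, 1/14) → H(X|Y=1) = 0.94637
  Y=2: P(Y=2) = 23/49, P(X|Y=2) = (6/23, 2/23, 15/23) → H(X|Y=2) = 1.21430
H(X|Y) = (12/49)·0.91830 + (2/7)·0.94637 + (23/49)·1.21430 = 1.0653 bits

I(X;Y) = H(X) - H(X|Y) = 1.5628 - 1.0653 = 0.4975 bits

Cross-check via I(X;Y) = H(X) + H(Y) - H(X,Y): computing H(Y) from the column sums and H(X,Y) from the 9 cells in the same way gives H(Y) = 1.5256 bits and H(X,Y) = 2.5909 bits, so
I(X;Y) = 1.5628 + 1.5256 - 2.5909 = 0.4975 bits ✓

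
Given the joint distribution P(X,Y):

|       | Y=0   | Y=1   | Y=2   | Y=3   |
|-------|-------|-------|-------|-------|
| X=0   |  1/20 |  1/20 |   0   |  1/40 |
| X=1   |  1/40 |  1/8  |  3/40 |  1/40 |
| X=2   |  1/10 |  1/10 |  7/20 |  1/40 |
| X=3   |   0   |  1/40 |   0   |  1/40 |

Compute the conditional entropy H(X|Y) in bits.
1.2623 bits

H(X|Y) = H(X,Y) - H(Y)

H(X,Y) = -Σ_{x,y} P(x,y) log₂ P(x,y). Per-cell terms -P(x,y)·log₂P(x,y):
  X=0: 0.216096, 0.216096, 0.000000, 0.133048
  X=1: 0.133048, 0.375000, 0.280272, 0.133048
  X=2: 0.332193, 0.332193, 0.530101, 0.133048
  X=3: 0.000000, 0.133048, 0.000000, 0.133048
  (cells with P = 0 contribute 0)
Sum of the 16 terms: H(X,Y) = 3.08024 bits

Marginal of Y (column sums):
  P(Y=0) = 1/20 + 1/40 + 1/10 + 0 = 7/40
  P(Y=1) = 1/20 + 1/8 + 1/10 + 1/40 = 3/10
  P(Y=2) = 0 + 3/40 + 7/20 + 0 = 17/40
  P(Y=3) = 1/40 + 1/40 + 1/40 + 1/40 = 1/10
H(Y) = -[(7/40)·log₂(7/40) + (3/10)·log₂(3/10) + (17/40)·log₂(17/40) + (1/10)·log₂(1/10)]
  = 0.440050 + 0.521090 + 0.524648 + 0.332193 = 1.81798 bits

H(X|Y) = H(X,Y) - H(Y) = 3.08024 - 1.81798 = 1.2623 bits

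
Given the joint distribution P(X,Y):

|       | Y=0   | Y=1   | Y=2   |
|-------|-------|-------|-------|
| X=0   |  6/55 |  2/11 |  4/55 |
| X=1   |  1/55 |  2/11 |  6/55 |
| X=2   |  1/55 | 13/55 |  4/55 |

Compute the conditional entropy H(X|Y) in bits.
1.4946 bits

H(X|Y) = H(X,Y) - H(Y)

H(X,Y) = -Σ_{x,y} P(x,y) log₂ P(x,y). Per-cell terms -P(x,y)·log₂P(x,y):
  X=0: 0.348698, 0.447169, 0.275008
  X=1: 0.105116, 0.447169, 0.348698
  X=2: 0.105116, 0.491854, 0.275008
Sum of the 9 terms: H(X,Y) = 2.84384 bits

Marginal of Y (column sums):
  P(Y=0) = 6/55 + 1/55 + 1/55 = 8/55
  P(Y=1) = 2/11 + 2/11 + 13/55 = 3/5
  P(Y=2) = 4/55 + 6/55 + 4/55 = 14/55
H(Y) = -[(8/55)·log₂(8/55) + (3/5)·log₂(3/5) + (14/55)·log₂(14/55)]
  = 0.404561 + 0.442179 + 0.502474 = 1.34921 bits

H(X|Y) = H(X,Y) - H(Y) = 2.84384 - 1.34921 = 1.4946 bits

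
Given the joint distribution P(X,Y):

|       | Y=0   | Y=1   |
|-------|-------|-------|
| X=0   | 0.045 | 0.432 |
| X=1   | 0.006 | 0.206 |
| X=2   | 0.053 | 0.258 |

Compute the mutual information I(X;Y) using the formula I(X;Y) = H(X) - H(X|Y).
0.0223 bits

I(X;Y) = H(X) - H(X|Y)

Marginal of X (row sums):
  P(X=0) = 0.045 + 0.432 = 0.477
  P(X=1) = 0.006 + 0.206 = 0.212
  P(X=2) = 0.053 + 0.258 = 0.311
H(X) = -[0.477·log₂(0.477) + 0.212·log₂(0.212) + 0.311·log₂(0.311)]
  = 0.50941 + 0.47443 + 0.52404 = 1.5079 bits

Marginal of Y (column sums):
  P(Y=0) = 0.045 + 0.006 + 0.053 = 0.104
  P(Y=1) = 0.432 + 0.206 + 0.258 = 0.896
H(X|Y) = Σ_y P(y)·H(X|Y=y):
  Y=0: P(Y=0) = 0.104, P(X|Y=0) = (45/104, 3/52, 53/104) → H(X|Y=0) = 1.25599
  Y=1: P(Y=1) = 0.896, P(X|Y=1) = (27/56, 103/448, 129/448) → H(X|Y=1) = 1.51224
H(X|Y) = 0.104·1.25599 + 0.896·1.51224 = 1.4856 bits

I(X;Y) = H(X) - H(X|Y) = 1.5079 - 1.4856 = 0.0223 bits

Cross-check via I(X;Y) = H(X) + H(Y) - H(X,Y): computing H(Y) from the column sums and H(X,Y) from the 6 cells in the same way gives H(Y) = 0.4815 bits and H(X,Y) = 1.9671 bits, so
I(X;Y) = 1.5079 + 0.4815 - 1.9671 = 0.0223 bits ✓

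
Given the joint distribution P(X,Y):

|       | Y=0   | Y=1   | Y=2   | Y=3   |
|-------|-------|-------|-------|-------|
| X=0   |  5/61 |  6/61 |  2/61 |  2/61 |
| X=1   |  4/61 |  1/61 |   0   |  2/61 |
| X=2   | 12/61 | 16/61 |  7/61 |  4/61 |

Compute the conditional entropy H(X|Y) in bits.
1.1970 bits

H(X|Y) = H(X,Y) - H(Y)

H(X,Y) = -Σ_{x,y} P(x,y) log₂ P(x,y). Per-cell terms -P(x,y)·log₂P(x,y):
  X=0: 0.29580, 0.32909, 0.16166, 0.16166
  X=1: 0.25775, 0.09723, 0.00000, 0.16166
  X=2: 0.46146, 0.50642, 0.35842, 0.25775
  (cells with P = 0 contribute 0)
Sum of the 12 terms: H(X,Y) = 3.0489 bits

Marginal of Y (column sums):
  P(Y=0) = 5/61 + 4/61 + 12/61 = 21/61
  P(Y=1) = 6/61 + 1/61 + 16/61 = 23/61
  P(Y=2) = 2/61 + 0 + 7/61 = 9/61
  P(Y=3) = 2/61 + 2/61 + 4/61 = 8/61
H(Y) = -[(21/61)·log₂(21/61) + (23/61)·log₂(23/61) + (9/61)·log₂(9/61) + (8/61)·log₂(8/61)]
  = 0.52962 + 0.53057 + 0.40733 + 0.38436 = 1.8519 bits

H(X|Y) = H(X,Y) - H(Y) = 3.0489 - 1.8519 = 1.1970 bits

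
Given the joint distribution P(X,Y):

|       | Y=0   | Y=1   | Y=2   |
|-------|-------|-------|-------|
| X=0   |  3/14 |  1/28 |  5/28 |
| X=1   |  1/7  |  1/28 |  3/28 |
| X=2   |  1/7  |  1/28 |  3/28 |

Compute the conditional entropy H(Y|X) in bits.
1.3711 bits

H(Y|X) = H(X,Y) - H(X)

H(X,Y) = -Σ_{x,y} P(x,y) log₂ P(x,y). Per-cell terms -P(x,y)·log₂P(x,y):
  X=0: 0.476227, 0.171691, 0.443826
  X=1: 0.401051, 0.171691, 0.345256
  X=2: 0.401051, 0.171691, 0.345256
Sum of the 9 terms: H(X,Y) = 2.92774 bits

Marginal of X (row sums):
  P(X=0) = 3/14 + 1/28 + 5/28 = 3/7
  P(X=1) = 1/7 + 1/28 + 3/28 = 2/7
  P(X=2) = 1/7 + 1/28 + 3/28 = 2/7
H(X) = -[(3/7)·log₂(3/7) + (2/7)·log₂(2/7) + (2/7)·log₂(2/7)]
  = 0.523882 + 0.516387 + 0.516387 = 1.55666 bits

H(Y|X) = H(X,Y) - H(X) = 2.92774 - 1.55666 = 1.3711 bits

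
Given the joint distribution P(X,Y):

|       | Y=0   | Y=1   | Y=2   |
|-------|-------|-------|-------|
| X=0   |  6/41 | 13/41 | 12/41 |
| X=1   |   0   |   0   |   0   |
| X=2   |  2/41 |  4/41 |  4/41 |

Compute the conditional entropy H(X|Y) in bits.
0.8013 bits

H(X|Y) = H(X,Y) - H(Y)

H(X,Y) = -Σ_{x,y} P(x,y) log₂ P(x,y). Per-cell terms -P(x,y)·log₂P(x,y):
  X=0: 0.4057, 0.5254, 0.5188
  X=1: 0.0000, 0.0000, 0.0000
  X=2: 0.2126, 0.3276, 0.3276
  (cells with P = 0 contribute 0)
Sum of the 9 terms: H(X,Y) = 2.3177 bits

Marginal of Y (column sums):
  P(Y=0) = 6/41 + 0 + 2/41 = 8/41
  P(Y=1) = 13/41 + 0 + 4/41 = 17/41
  P(Y=2) = 12/41 + 0 + 4/41 = 16/41
H(Y) = -[(8/41)·log₂(8/41) + (17/41)·log₂(17/41) + (16/41)·log₂(16/41)]
  = 0.4600 + 0.5266 + 0.5298 = 1.5164 bits

H(X|Y) = H(X,Y) - H(Y) = 2.3177 - 1.5164 = 0.8013 bits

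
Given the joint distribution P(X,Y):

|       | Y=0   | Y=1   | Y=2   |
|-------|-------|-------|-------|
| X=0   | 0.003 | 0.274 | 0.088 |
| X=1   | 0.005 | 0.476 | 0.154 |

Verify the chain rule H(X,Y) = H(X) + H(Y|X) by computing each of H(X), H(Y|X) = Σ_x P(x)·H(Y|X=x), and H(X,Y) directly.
H(X) = 0.9468 bits, H(Y|X) = 0.8624 bits, H(X,Y) = 1.8091 bits

Marginal of X (row sums):
  P(X=0) = 0.003 + 0.274 + 0.088 = 0.365
  P(X=1) = 0.005 + 0.476 + 0.154 = 0.635
H(X) = -[0.365·log₂(0.365) + 0.635·log₂(0.635)]
  = 0.530722 + 0.416034 = 0.9468 bits

H(Y|X) = Σ_x P(x)·H(Y|X=x):
  X=0: P(X=0) = 0.365, P(Y|X=0) = (3/365, 274/365, 88/365) → H(Y|X=0) = 0.862312
  X=1: P(X=1) = 0.635, P(Y|X=1) = (1/127, 476/635, 154/635) → H(Y|X=1) = 0.862380
H(Y|X) = 0.365·0.862312 + 0.635·0.862380 = 0.8624 bits

H(X,Y) = -Σ_{x,y} P(x,y) log₂ P(x,y). Per-cell terms -P(x,y)·log₂P(x,y):
  X=0: 0.025142, 0.511764, 0.308559
  X=1: 0.038219, 0.509780, 0.415646
Sum of the 6 terms: H(X,Y) = 1.8091 bits

Chain rule check:
  H(X) + H(Y|X) = 0.9468 + 0.8624 = 1.8092 bits
  H(X,Y) = 1.8091 bits
✓ Chain rule verified (Δ = 0.0001 is 4-dp rounding noise: each of the three values was rounded independently).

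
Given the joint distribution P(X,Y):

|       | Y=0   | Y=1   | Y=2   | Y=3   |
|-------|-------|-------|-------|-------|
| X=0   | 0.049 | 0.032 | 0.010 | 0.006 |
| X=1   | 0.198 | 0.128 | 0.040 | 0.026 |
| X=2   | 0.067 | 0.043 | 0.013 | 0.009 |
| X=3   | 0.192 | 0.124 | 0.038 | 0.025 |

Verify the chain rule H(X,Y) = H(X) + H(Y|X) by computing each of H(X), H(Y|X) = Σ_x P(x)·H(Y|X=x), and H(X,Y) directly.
H(X) = 1.7722 bits, H(Y|X) = 1.6175 bits, H(X,Y) = 3.3897 bits

Marginal of X (row sums):
  P(X=0) = 0.049 + 0.032 + 0.010 + 0.006 = 0.097
  P(X=1) = 0.198 + 0.128 + 0.040 + 0.026 = 0.392
  P(X=2) = 0.067 + 0.043 + 0.013 + 0.009 = 0.132
  P(X=3) = 0.192 + 0.124 + 0.038 + 0.025 = 0.379
H(X) = -[0.097·log₂(0.097) + 0.392·log₂(0.392) + 0.132·log₂(0.132) + 0.379·log₂(0.379)]
  = 0.32649 + 0.52962 + 0.38562 + 0.53050 = 1.7722 bits

H(Y|X) = Σ_x P(x)·H(Y|X=x):
  X=0: P(X=0) = 0.097, P(Y|X=0) = (49/97, 32/97, 10/97, 6/97) → H(Y|X=0) = 1.61177
  X=1: P(X=1) = 0.392, P(Y|X=1) = (99/196, 16/49, 5/49, 13/196) → H(Y|X=1) = 1.62057
  X=2: P(X=2) = 0.132, P(Y|X=2) = (67/132, 43/132, 13/132, 3/44) → H(Y|X=2) = 1.61718
  X=3: P(X=3) = 0.379, P(Y|X=3) = (192/379, 124/379, 38/379, 25/379) → H(Y|X=3) = 1.61579
H(Y|X) = 0.097·1.61177 + 0.392·1.62057 + 0.132·1.61718 + 0.379·1.61579 = 1.6175 bits

H(X,Y) = -Σ_{x,y} P(x,y) log₂ P(x,y). Per-cell terms -P(x,y)·log₂P(x,y):
  X=0: 0.21320, 0.15891, 0.06644, 0.04428
  X=1: 0.46261, 0.37962, 0.18575, 0.13690
  X=2: 0.26128, 0.19520, 0.08145, 0.06116
  X=3: 0.45712, 0.37344, 0.17928, 0.13305
Sum of the 16 terms: H(X,Y) = 3.3897 bits

Chain rule check:
  H(X) + H(Y|X) = 1.7722 + 1.6175 = 3.3897 bits
  H(X,Y) = 3.3897 bits
✓ Chain rule verified.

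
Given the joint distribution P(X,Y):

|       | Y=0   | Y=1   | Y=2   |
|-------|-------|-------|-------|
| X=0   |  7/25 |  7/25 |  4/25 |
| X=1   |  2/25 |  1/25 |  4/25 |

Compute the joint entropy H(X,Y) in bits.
2.3517 bits

H(X,Y) = -Σ_{x,y} P(x,y) log₂ P(x,y). Per-cell terms -P(x,y)·log₂P(x,y):
  X=0: 0.5142, 0.5142, 0.4230
  X=1: 0.2915, 0.1858, 0.4230
Sum of the 6 terms: H(X,Y) = 2.3517 bits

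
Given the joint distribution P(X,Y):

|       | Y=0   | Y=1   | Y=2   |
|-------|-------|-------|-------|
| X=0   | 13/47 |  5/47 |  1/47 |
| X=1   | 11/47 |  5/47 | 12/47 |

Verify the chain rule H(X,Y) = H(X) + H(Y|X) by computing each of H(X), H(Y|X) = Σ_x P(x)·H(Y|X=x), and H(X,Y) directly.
H(X) = 0.9734 bits, H(Y|X) = 1.3387 bits, H(X,Y) = 2.3121 bits

Marginal of X (row sums):
  P(X=0) = 13/47 + 5/47 + 1/47 = 19/47
  P(X=1) = 11/47 + 5/47 + 12/47 = 28/47
H(X) = -[(19/47)·log₂(19/47) + (28/47)·log₂(28/47)]
  = 0.5282 + 0.4452 = 0.9734 bits

H(Y|X) = Σ_x P(x)·H(Y|X=x):
  X=0: P(X=0) = 19/47, P(Y|X=0) = (13/19, 5/19, 1/19) → H(Y|X=0) = 1.1050
  X=1: P(X=1) = 28/47, P(Y|X=1) = (11/28, 5/28, 3/7) → H(Y|X=1) = 1.4972
H(Y|X) = (19/47)·1.1050 + (28/47)·1.4972 = 1.3387 bits

H(X,Y) = -Σ_{x,y} P(x,y) log₂ P(x,y). Per-cell terms -P(x,y)·log₂P(x,y):
  X=0: 0.5128, 0.3439, 0.1182
  X=1: 0.4904, 0.3439, 0.5029
Sum of the 6 terms: H(X,Y) = 2.3121 bits

Chain rule check:
  H(X) + H(Y|X) = 0.9734 + 1.3387 = 2.3121 bits
  H(X,Y) = 2.3121 bits
✓ Chain rule verified.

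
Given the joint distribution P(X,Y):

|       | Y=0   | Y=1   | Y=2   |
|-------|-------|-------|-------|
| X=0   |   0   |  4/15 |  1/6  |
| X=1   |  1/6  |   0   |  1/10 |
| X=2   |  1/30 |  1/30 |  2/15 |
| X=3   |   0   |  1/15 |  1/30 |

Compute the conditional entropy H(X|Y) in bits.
1.3232 bits

H(X|Y) = H(X,Y) - H(Y)

H(X,Y) = -Σ_{x,y} P(x,y) log₂ P(x,y). Per-cell terms -P(x,y)·log₂P(x,y):
  X=0: 0.00000, 0.50850, 0.43083
  X=1: 0.43083, 0.00000, 0.33219
  X=2: 0.16356, 0.16356, 0.38759
  X=3: 0.00000, 0.26046, 0.16356
  (cells with P = 0 contribute 0)
Sum of the 12 terms: H(X,Y) = 2.8411 bits

Marginal of Y (column sums):
  P(Y=0) = 0 + 1/6 + 1/30 + 0 = 1/5
  P(Y=1) = 4/15 + 0 + 1/30 + 1/15 = 11/30
  P(Y=2) = 1/6 + 1/10 + 2/15 + 1/30 = 13/30
H(Y) = -[(1/5)·log₂(1/5) + (11/30)·log₂(11/30) + (13/30)·log₂(13/30)]
  = 0.46439 + 0.53073 + 0.52280 = 1.5179 bits

H(X|Y) = H(X,Y) - H(Y) = 2.8411 - 1.5179 = 1.3232 bits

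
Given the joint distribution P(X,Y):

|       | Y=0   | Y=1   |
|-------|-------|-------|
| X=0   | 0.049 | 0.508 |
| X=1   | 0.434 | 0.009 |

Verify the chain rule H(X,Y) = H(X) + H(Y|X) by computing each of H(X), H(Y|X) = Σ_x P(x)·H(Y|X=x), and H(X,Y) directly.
H(X) = 0.9906 bits, H(Y|X) = 0.3028 bits, H(X,Y) = 1.2934 bits

Marginal of X (row sums):
  P(X=0) = 0.049 + 0.508 = 0.557
  P(X=1) = 0.434 + 0.009 = 0.443
H(X) = -[0.557·log₂(0.557) + 0.443·log₂(0.443)]
  = 0.4702 + 0.5204 = 0.9906 bits

H(Y|X) = Σ_x P(x)·H(Y|X=x):
  X=0: P(X=0) = 0.557, P(Y|X=0) = (49/557, 508/557) → H(Y|X=0) = 0.4297
  X=1: P(X=1) = 0.443, P(Y|X=1) = (434/443, 9/443) → H(Y|X=1) = 0.1432
H(Y|X) = 0.557·0.4297 + 0.443·0.1432 = 0.3028 bits

H(X,Y) = -Σ_{x,y} P(x,y) log₂ P(x,y). Per-cell terms -P(x,y)·log₂P(x,y):
  X=0: 0.2132, 0.4964
  X=1: 0.5226, 0.0612
Sum of the 4 terms: H(X,Y) = 1.2934 bits

Chain rule check:
  H(X) + H(Y|X) = 0.9906 + 0.3028 = 1.2934 bits
  H(X,Y) = 1.2934 bits
✓ Chain rule verified.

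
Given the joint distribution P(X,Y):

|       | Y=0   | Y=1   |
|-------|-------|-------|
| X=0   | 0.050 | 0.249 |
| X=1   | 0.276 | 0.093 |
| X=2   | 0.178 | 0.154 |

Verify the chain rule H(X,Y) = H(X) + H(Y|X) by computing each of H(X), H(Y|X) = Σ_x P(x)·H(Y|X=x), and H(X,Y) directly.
H(X) = 1.5797 bits, H(Y|X) = 0.8260 bits, H(X,Y) = 2.4057 bits

Marginal of X (row sums):
  P(X=0) = 0.050 + 0.249 = 0.299
  P(X=1) = 0.276 + 0.093 = 0.369
  P(X=2) = 0.178 + 0.154 = 0.332
H(X) = -[0.299·log₂(0.299) + 0.369·log₂(0.369) + 0.332·log₂(0.332)]
  = 0.52079 + 0.53074 + 0.52813 = 1.5797 bits

H(Y|X) = Σ_x P(x)·H(Y|X=x):
  X=0: P(X=0) = 0.299, P(Y|X=0) = (50/299, 249/299) → H(Y|X=0) = 0.65132
  X=1: P(X=1) = 0.369, P(Y|X=1) = (92/123, 31/123) → H(Y|X=1) = 0.81448
  X=2: P(X=2) = 0.332, P(Y|X=2) = (89/166, 77/166) → H(Y|X=2) = 0.99623
H(Y|X) = 0.299·0.65132 + 0.369·0.81448 + 0.332·0.99623 = 0.8260 bits

H(X,Y) = -Σ_{x,y} P(x,y) log₂ P(x,y). Per-cell terms -P(x,y)·log₂P(x,y):
  X=0: 0.21610, 0.49944
  X=1: 0.51260, 0.31868
  X=2: 0.44323, 0.41565
Sum of the 6 terms: H(X,Y) = 2.4057 bits

Chain rule check:
  H(X) + H(Y|X) = 1.5797 + 0.8260 = 2.4057 bits
  H(X,Y) = 2.4057 bits
✓ Chain rule verified.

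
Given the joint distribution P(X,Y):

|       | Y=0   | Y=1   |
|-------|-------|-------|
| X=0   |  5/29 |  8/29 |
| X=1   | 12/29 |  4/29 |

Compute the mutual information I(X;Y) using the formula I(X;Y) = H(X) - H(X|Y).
0.0999 bits

I(X;Y) = H(X) - H(X|Y)

Marginal of X (row sums):
  P(X=0) = 5/29 + 8/29 = 13/29
  P(X=1) = 12/29 + 4/29 = 16/29
H(X) = -[(13/29)·log₂(13/29) + (16/29)·log₂(16/29)]
  = 0.518898 + 0.473369 = 0.992267 bits

Marginal of Y (column sums):
  P(Y=0) = 5/29 + 12/29 = 17/29
  P(Y=1) = 8/29 + 4/29 = 12/29
H(X|Y) = Σ_y P(y)·H(X|Y=y):
  Y=0: P(Y=0) = 17/29, P(X|Y=0) = (5/17, 12/17) → H(X|Y=0) = 0.873981
  Y=1: P(Y=1) = 12/29, P(X|Y=1) = (2/3, 1/3) → H(X|Y=1) = 0.918296
H(X|Y) = (17/29)·0.873981 + (12/29)·0.918296 = 0.892318 bits

I(X;Y) = H(X) - H(X|Y) = 0.992267 - 0.892318 = 0.0999 bits

Cross-check via I(X;Y) = H(X) + H(Y) - H(X,Y): computing H(Y) from the column sums and H(X,Y) from the 4 cells in the same way gives H(Y) = 0.978449 bits and H(X,Y) = 1.870768 bits, so
I(X;Y) = 0.992267 + 0.978449 - 1.870768 = 0.0999 bits ✓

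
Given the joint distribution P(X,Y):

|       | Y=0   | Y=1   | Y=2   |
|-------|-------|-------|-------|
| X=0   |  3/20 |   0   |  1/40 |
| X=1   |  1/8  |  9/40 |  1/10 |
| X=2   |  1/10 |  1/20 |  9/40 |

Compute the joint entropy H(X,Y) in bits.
2.7675 bits

H(X,Y) = -Σ_{x,y} P(x,y) log₂ P(x,y). Per-cell terms -P(x,y)·log₂P(x,y):
  X=0: 0.41054, 0.00000, 0.13305
  X=1: 0.37500, 0.48420, 0.33219
  X=2: 0.33219, 0.21610, 0.48420
  (cells with P = 0 contribute 0)
Sum of the 9 terms: H(X,Y) = 2.7675 bits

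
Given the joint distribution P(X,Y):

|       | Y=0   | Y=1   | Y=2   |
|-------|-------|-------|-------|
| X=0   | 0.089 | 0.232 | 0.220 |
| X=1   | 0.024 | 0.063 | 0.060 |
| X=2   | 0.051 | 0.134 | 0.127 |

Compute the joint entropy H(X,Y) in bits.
2.8898 bits

H(X,Y) = -Σ_{x,y} P(x,y) log₂ P(x,y). Per-cell terms -P(x,y)·log₂P(x,y):
  X=0: 0.3106, 0.4890, 0.4806
  X=1: 0.1291, 0.2513, 0.2435
  X=2: 0.2190, 0.3886, 0.3781
Sum of the 9 terms: H(X,Y) = 2.8898 bits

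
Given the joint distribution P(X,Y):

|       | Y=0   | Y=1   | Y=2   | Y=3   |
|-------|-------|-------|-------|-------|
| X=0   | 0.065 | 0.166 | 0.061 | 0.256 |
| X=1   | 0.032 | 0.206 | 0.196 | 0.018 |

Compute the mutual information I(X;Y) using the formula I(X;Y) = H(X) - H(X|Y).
0.2367 bits

I(X;Y) = H(X) - H(X|Y)

Marginal of X (row sums):
  P(X=0) = 0.065 + 0.166 + 0.061 + 0.256 = 0.548
  P(X=1) = 0.032 + 0.206 + 0.196 + 0.018 = 0.452
H(X) = -[0.548·log₂(0.548) + 0.452·log₂(0.452)]
  = 0.4755 + 0.5178 = 0.9933 bits

Marginal of Y (column sums):
  P(Y=0) = 0.065 + 0.032 = 0.097
  P(Y=1) = 0.166 + 0.206 = 0.372
  P(Y=2) = 0.061 + 0.196 = 0.257
  P(Y=3) = 0.256 + 0.018 = 0.274
H(X|Y) = Σ_y P(y)·H(X|Y=y):
  Y=0: P(Y=0) = 0.097, P(X|Y=0) = (65/97, 32/97) → H(X|Y=0) = 0.9148
  Y=1: P(Y=1) = 0.372, P(X|Y=1) = (83/186, 103/186) → H(X|Y=1) = 0.9916
  Y=2: P(Y=2) = 0.257, P(X|Y=2) = (61/257, 196/257) → H(X|Y=2) = 0.7906
  Y=3: P(Y=3) = 0.274, P(X|Y=3) = (128/137, 9/137) → H(X|Y=3) = 0.3496
H(X|Y) = 0.097·0.9148 + 0.372·0.9916 + 0.257·0.7906 + 0.274·0.3496 = 0.7566 bits

I(X;Y) = H(X) - H(X|Y) = 0.9933 - 0.7566 = 0.2367 bits

Cross-check via I(X;Y) = H(X) + H(Y) - H(X,Y): computing H(Y) from the column sums and H(X,Y) from the 8 cells in the same way gives H(Y) = 1.8727 bits and H(X,Y) = 2.6293 bits, so
I(X;Y) = 0.9933 + 1.8727 - 2.6293 = 0.2367 bits ✓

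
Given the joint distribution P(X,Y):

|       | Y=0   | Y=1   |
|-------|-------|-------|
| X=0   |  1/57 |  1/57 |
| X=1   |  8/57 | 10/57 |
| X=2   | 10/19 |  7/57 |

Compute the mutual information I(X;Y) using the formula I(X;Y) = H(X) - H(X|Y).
0.0974 bits

I(X;Y) = H(X) - H(X|Y)

Marginal of X (row sums):
  P(X=0) = 1/57 + 1/57 = 2/57
  P(X=1) = 8/57 + 10/57 = 6/19
  P(X=2) = 10/19 + 7/57 = 37/57
H(X) = -[(2/57)·log₂(2/57) + (6/19)·log₂(6/19) + (37/57)·log₂(37/57)]
  = 0.1696 + 0.5251 + 0.4047 = 1.0994 bits

Marginal of Y (column sums):
  P(Y=0) = 1/57 + 8/57 + 10/19 = 13/19
  P(Y=1) = 1/57 + 10/57 + 7/57 = 6/19
H(X|Y) = Σ_y P(y)·H(X|Y=y):
  Y=0: P(Y=0) = 13/19, P(X|Y=0) = (1/39, 8/39, 10/13) → H(X|Y=0) = 0.8955
  Y=1: P(Y=1) = 6/19, P(X|Y=1) = (1/18, 5/9, 7/18) → H(X|Y=1) = 1.2327
H(X|Y) = (13/19)·0.8955 + (6/19)·1.2327 = 1.0020 bits

I(X;Y) = H(X) - H(X|Y) = 1.0994 - 1.0020 = 0.0974 bits

Cross-check via I(X;Y) = H(X) + H(Y) - H(X,Y): computing H(Y) from the column sums and H(X,Y) from the 6 cells in the same way gives H(Y) = 0.8997 bits and H(X,Y) = 1.9017 bits, so
I(X;Y) = 1.0994 + 0.8997 - 1.9017 = 0.0974 bits ✓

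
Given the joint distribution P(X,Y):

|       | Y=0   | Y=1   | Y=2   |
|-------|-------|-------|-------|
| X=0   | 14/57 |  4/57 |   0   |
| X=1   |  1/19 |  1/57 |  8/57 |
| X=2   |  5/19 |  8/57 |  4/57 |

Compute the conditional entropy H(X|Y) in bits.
1.2362 bits

H(X|Y) = H(X,Y) - H(Y)

H(X,Y) = -Σ_{x,y} P(x,y) log₂ P(x,y). Per-cell terms -P(x,y)·log₂P(x,y):
  X=0: 0.49750, 0.26897, 0.00000
  X=1: 0.22358, 0.10233, 0.39760
  X=2: 0.50684, 0.39760, 0.26897
  (cells with P = 0 contribute 0)
Sum of the 9 terms: H(X,Y) = 2.6634 bits

Marginal of Y (column sums):
  P(Y=0) = 14/57 + 1/19 + 5/19 = 32/57
  P(Y=1) = 4/57 + 1/57 + 8/57 = 13/57
  P(Y=2) = 0 + 8/57 + 4/57 = 4/19
H(Y) = -[(32/57)·log₂(32/57) + (13/57)·log₂(13/57) + (4/19)·log₂(4/19)]
  = 0.46759 + 0.48635 + 0.47325 = 1.4272 bits

H(X|Y) = H(X,Y) - H(Y) = 2.6634 - 1.4272 = 1.2362 bits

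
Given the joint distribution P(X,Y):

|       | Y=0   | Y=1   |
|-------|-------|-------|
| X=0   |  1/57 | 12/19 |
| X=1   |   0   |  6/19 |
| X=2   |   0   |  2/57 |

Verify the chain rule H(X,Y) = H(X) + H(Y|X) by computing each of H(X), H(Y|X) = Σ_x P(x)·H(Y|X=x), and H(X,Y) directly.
H(X) = 1.0994 bits, H(Y|X) = 0.1164 bits, H(X,Y) = 1.2158 bits

Marginal of X (row sums):
  P(X=0) = 1/57 + 12/19 = 37/57
  P(X=1) = 0 + 6/19 = 6/19
  P(X=2) = 0 + 2/57 = 2/57
H(X) = -[(37/57)·log₂(37/57) + (6/19)·log₂(6/19) + (2/57)·log₂(2/57)]
  = 0.40469 + 0.52515 + 0.16958 = 1.0994 bits

H(Y|X) = Σ_x P(x)·H(Y|X=x):
  X=0: P(X=0) = 37/57, P(Y|X=0) = (1/37, 36/37) → H(Y|X=0) = 0.17926
  X=1: P(X=1) = 6/19, P(Y|X=1) = (0, 1) → H(Y|X=1) = 0.00000
  X=2: P(X=2) = 2/57, P(Y|X=2) = (0, 1) → H(Y|X=2) = 0.00000
H(Y|X) = (37/57)·0.17926 + (6/19)·0.00000 + (2/57)·0.00000 = 0.1164 bits

H(X,Y) = -Σ_{x,y} P(x,y) log₂ P(x,y). Per-cell terms -P(x,y)·log₂P(x,y):
  X=0: 0.10233, 0.41871
  X=1: 0.00000, 0.52515
  X=2: 0.00000, 0.16958
  (cells with P = 0 contribute 0)
Sum of the 6 terms: H(X,Y) = 1.2158 bits

Chain rule check:
  H(X) + H(Y|X) = 1.0994 + 0.1164 = 1.2158 bits
  H(X,Y) = 1.2158 bits
✓ Chain rule verified.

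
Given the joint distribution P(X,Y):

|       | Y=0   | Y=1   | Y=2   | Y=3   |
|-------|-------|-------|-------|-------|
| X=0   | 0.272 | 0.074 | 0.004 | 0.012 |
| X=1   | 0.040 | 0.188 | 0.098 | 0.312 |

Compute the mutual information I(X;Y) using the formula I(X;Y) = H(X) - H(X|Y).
0.4486 bits

I(X;Y) = H(X) - H(X|Y)

Marginal of X (row sums):
  P(X=0) = 0.272 + 0.074 + 0.004 + 0.012 = 0.362
  P(X=1) = 0.040 + 0.188 + 0.098 + 0.312 = 0.638
H(X) = -[0.362·log₂(0.362) + 0.638·log₂(0.638)]
  = 0.53067 + 0.41366 = 0.94433 bits

Marginal of Y (column sums):
  P(Y=0) = 0.272 + 0.040 = 0.312
  P(Y=1) = 0.074 + 0.188 = 0.262
  P(Y=2) = 0.004 + 0.098 = 0.102
  P(Y=3) = 0.012 + 0.312 = 0.324
H(X|Y) = Σ_y P(y)·H(X|Y=y):
  Y=0: P(Y=0) = 0.312, P(X|Y=0) = (34/39, 5/39) → H(X|Y=0) = 0.55250
  Y=1: P(Y=1) = 0.262, P(X|Y=1) = (37/131, 94/131) → H(X|Y=1) = 0.85876
  Y=2: P(Y=2) = 0.102, P(X|Y=2) = (2/51, 49/51) → H(X|Y=2) = 0.23868
  Y=3: P(Y=3) = 0.324, P(X|Y=3) = (1/27, 26/27) → H(X|Y=3) = 0.22854
H(X|Y) = 0.312·0.55250 + 0.262·0.85876 + 0.102·0.23868 + 0.324·0.22854 = 0.49577 bits

I(X;Y) = H(X) - H(X|Y) = 0.94433 - 0.49577 = 0.4486 bits

Cross-check via I(X;Y) = H(X) + H(Y) - H(X,Y): computing H(Y) from the column sums and H(X,Y) from the 8 cells in the same way gives H(Y) = 1.89328 bits and H(X,Y) = 2.38905 bits, so
I(X;Y) = 0.94433 + 1.89328 - 2.38905 = 0.4486 bits ✓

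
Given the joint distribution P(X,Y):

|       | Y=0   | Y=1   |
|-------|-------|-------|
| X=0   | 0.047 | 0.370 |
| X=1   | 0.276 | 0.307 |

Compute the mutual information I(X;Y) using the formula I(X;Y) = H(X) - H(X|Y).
0.1140 bits

I(X;Y) = H(X) - H(X|Y)

Marginal of X (row sums):
  P(X=0) = 0.047 + 0.370 = 0.417
  P(X=1) = 0.276 + 0.307 = 0.583
H(X) = -[0.417·log₂(0.417) + 0.583·log₂(0.583)]
  = 0.5262043 + 0.4538260 = 0.980030 bits

Marginal of Y (column sums):
  P(Y=0) = 0.047 + 0.276 = 0.323
  P(Y=1) = 0.370 + 0.307 = 0.677
H(X|Y) = Σ_y P(y)·H(X|Y=y):
  Y=0: P(Y=0) = 0.323, P(X|Y=0) = (47/323, 276/323) → H(X|Y=0) = 0.5984912
  Y=1: P(Y=1) = 0.677, P(X|Y=1) = (370/677, 307/677) → H(X|Y=1) = 0.9937443
H(X|Y) = 0.323·0.5984912 + 0.677·0.9937443 = 0.866078 bits

I(X;Y) = H(X) - H(X|Y) = 0.980030 - 0.866078 = 0.1140 bits

Cross-check via I(X;Y) = H(X) + H(Y) - H(X,Y): computing H(Y) from the column sums and H(X,Y) from the 4 cells in the same way gives H(Y) = 0.907614 bits and H(X,Y) = 1.773692 bits, so
I(X;Y) = 0.980030 + 0.907614 - 1.773692 = 0.1140 bits ✓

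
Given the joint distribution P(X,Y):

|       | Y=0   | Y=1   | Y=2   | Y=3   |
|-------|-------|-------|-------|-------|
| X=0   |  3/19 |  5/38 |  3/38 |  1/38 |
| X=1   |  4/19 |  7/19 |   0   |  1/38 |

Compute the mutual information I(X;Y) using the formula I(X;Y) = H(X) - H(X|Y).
0.1364 bits

I(X;Y) = H(X) - H(X|Y)

Marginal of X (row sums):
  P(X=0) = 3/19 + 5/38 + 3/38 + 1/38 = 15/38
  P(X=1) = 4/19 + 7/19 + 0 + 1/38 = 23/38
H(X) = -[(15/38)·log₂(15/38) + (23/38)·log₂(23/38)]
  = 0.52936 + 0.43843 = 0.96779 bits

Marginal of Y (column sums):
  P(Y=0) = 3/19 + 4/19 = 7/19
  P(Y=1) = 5/38 + 7/19 = 1/2
  P(Y=2) = 3/38 + 0 = 3/38
  P(Y=3) = 1/38 + 1/38 = 1/19
H(X|Y) = Σ_y P(y)·H(X|Y=y):
  Y=0: P(Y=0) = 7/19, P(X|Y=0) = (3/7, 4/7) → H(X|Y=0) = 0.98523
  Y=1: P(Y=1) = 1/2, P(X|Y=1) = (5/19, 14/19) → H(X|Y=1) = 0.83147
  Y=2: P(Y=2) = 3/38, P(X|Y=2) = (1, 0) → H(X|Y=2) = 0.00000
  Y=3: P(Y=3) = 1/19, P(X|Y=3) = (1/2, 1/2) → H(X|Y=3) = 1.00000
H(X|Y) = (7/19)·0.98523 + (1/2)·0.83147 + (3/38)·0.00000 + (1/19)·1.00000 = 0.83135 bits

I(X;Y) = H(X) - H(X|Y) = 0.96779 - 0.83135 = 0.1364 bits

Cross-check via I(X;Y) = H(X) + H(Y) - H(X,Y): computing H(Y) from the column sums and H(X,Y) from the 8 cells in the same way gives H(Y) = 1.54349 bits and H(X,Y) = 2.37484 bits, so
I(X;Y) = 0.96779 + 1.54349 - 2.37484 = 0.1364 bits ✓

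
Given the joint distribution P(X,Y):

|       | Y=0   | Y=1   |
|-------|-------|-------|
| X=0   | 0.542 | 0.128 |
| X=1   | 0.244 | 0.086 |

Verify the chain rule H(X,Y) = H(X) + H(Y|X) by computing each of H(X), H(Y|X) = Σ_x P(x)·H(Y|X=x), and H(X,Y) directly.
H(X) = 0.9149 bits, H(Y|X) = 0.7446 bits, H(X,Y) = 1.6595 bits

Marginal of X (row sums):
  P(X=0) = 0.542 + 0.128 = 0.670
  P(X=1) = 0.244 + 0.086 = 0.330
H(X) = -[0.670·log₂(0.670) + 0.330·log₂(0.330)]
  = 0.3871 + 0.5278 = 0.9149 bits

H(Y|X) = Σ_x P(x)·H(Y|X=x):
  X=0: P(X=0) = 0.670, P(Y|X=0) = (271/335, 64/335) → H(Y|X=0) = 0.7037
  X=1: P(X=1) = 0.330, P(Y|X=1) = (122/165, 43/165) → H(Y|X=1) = 0.8277
H(Y|X) = 0.670·0.7037 + 0.330·0.8277 = 0.7446 bits

H(X,Y) = -Σ_{x,y} P(x,y) log₂ P(x,y). Per-cell terms -P(x,y)·log₂P(x,y):
  X=0: 0.4789, 0.3796
  X=1: 0.4966, 0.3044
Sum of the 4 terms: H(X,Y) = 1.6595 bits

Chain rule check:
  H(X) + H(Y|X) = 0.9149 + 0.7446 = 1.6595 bits
  H(X,Y) = 1.6595 bits
✓ Chain rule verified.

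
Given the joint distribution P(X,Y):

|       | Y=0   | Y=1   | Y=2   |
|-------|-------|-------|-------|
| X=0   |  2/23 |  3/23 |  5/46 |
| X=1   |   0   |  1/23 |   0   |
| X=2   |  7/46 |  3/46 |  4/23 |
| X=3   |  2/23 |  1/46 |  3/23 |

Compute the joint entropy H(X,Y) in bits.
3.1532 bits

H(X,Y) = -Σ_{x,y} P(x,y) log₂ P(x,y). Per-cell terms -P(x,y)·log₂P(x,y):
  X=0: 0.306397, 0.383296, 0.348004
  X=1: 0.000000, 0.196677, 0.000000
  X=2: 0.413336, 0.256865, 0.438880
  X=3: 0.306397, 0.120077, 0.383296
  (cells with P = 0 contribute 0)
Sum of the 12 terms: H(X,Y) = 3.1532 bits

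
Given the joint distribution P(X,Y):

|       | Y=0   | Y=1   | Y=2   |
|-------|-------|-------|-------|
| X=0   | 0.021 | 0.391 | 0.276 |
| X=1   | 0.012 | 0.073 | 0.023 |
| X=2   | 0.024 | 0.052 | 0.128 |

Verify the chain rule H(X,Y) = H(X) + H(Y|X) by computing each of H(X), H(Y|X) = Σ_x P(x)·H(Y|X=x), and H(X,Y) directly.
H(X) = 1.1858 bits, H(Y|X) = 1.1815 bits, H(X,Y) = 2.3673 bits

Marginal of X (row sums):
  P(X=0) = 0.021 + 0.391 + 0.276 = 0.688
  P(X=1) = 0.012 + 0.073 + 0.023 = 0.108
  P(X=2) = 0.024 + 0.052 + 0.128 = 0.204
H(X) = -[0.688·log₂(0.688) + 0.108·log₂(0.108) + 0.204·log₂(0.204)]
  = 0.37119 + 0.34678 + 0.46785 = 1.1858 bits

H(Y|X) = Σ_x P(x)·H(Y|X=x):
  X=0: P(X=0) = 0.688, P(Y|X=0) = (21/688, 391/688, 69/172) → H(Y|X=0) = 1.14559
  X=1: P(X=1) = 0.108, P(Y|X=1) = (1/9, 73/108, 23/108) → H(Y|X=1) = 1.20934
  X=2: P(X=2) = 0.204, P(Y|X=2) = (2/17, 13/51, 32/51) → H(Y|X=2) = 1.28781
H(Y|X) = 0.688·1.14559 + 0.108·1.20934 + 0.204·1.28781 = 1.1815 bits

H(X,Y) = -Σ_{x,y} P(x,y) log₂ P(x,y). Per-cell terms -P(x,y)·log₂P(x,y):
  X=0: 0.11704, 0.52971, 0.51260
  X=1: 0.07657, 0.27565, 0.12517
  X=2: 0.12914, 0.22180, 0.37962
Sum of the 9 terms: H(X,Y) = 2.3673 bits

Chain rule check:
  H(X) + H(Y|X) = 1.1858 + 1.1815 = 2.3673 bits
  H(X,Y) = 2.3673 bits
✓ Chain rule verified.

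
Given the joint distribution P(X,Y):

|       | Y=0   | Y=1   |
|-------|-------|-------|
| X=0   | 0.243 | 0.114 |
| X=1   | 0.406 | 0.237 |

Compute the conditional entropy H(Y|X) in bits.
0.9332 bits

H(Y|X) = H(X,Y) - H(X)

H(X,Y) = -Σ_{x,y} P(x,y) log₂ P(x,y). Per-cell terms -P(x,y)·log₂P(x,y):
  X=0: 0.49596, 0.35715
  X=1: 0.52798, 0.49226
Sum of the 4 terms: H(X,Y) = 1.87335 bits

Marginal of X (row sums):
  P(X=0) = 0.243 + 0.114 = 0.357
  P(X=1) = 0.406 + 0.237 = 0.643
H(X) = -[0.357·log₂(0.357) + 0.643·log₂(0.643)]
  = 0.53050 + 0.40966 = 0.94016 bits

H(Y|X) = H(X,Y) - H(X) = 1.87335 - 0.94016 = 0.9332 bits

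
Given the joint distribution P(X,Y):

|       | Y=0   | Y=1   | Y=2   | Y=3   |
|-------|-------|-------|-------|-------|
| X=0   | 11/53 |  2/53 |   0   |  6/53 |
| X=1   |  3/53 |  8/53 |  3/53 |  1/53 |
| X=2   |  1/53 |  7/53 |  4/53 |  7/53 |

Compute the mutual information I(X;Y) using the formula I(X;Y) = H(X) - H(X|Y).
0.3564 bits

I(X;Y) = H(X) - H(X|Y)

Marginal of X (row sums):
  P(X=0) = 11/53 + 2/53 + 0 + 6/53 = 19/53
  P(X=1) = 3/53 + 8/53 + 3/53 + 1/53 = 15/53
  P(X=2) = 1/53 + 7/53 + 4/53 + 7/53 = 19/53
H(X) = -[(19/53)·log₂(19/53) + (15/53)·log₂(15/53) + (19/53)·log₂(19/53)]
  = 0.5305635 + 0.5153858 + 0.5305635 = 1.576513 bits

Marginal of Y (column sums):
  P(Y=0) = 11/53 + 3/53 + 1/53 = 15/53
  P(Y=1) = 2/53 + 8/53 + 7/53 = 17/53
  P(Y=2) = 0 + 3/53 + 4/53 = 7/53
  P(Y=3) = 6/53 + 1/53 + 7/53 = 14/53
H(X|Y) = Σ_y P(y)·H(X|Y=y):
  Y=0: P(Y=0) = 15/53, P(X|Y=0) = (11/15, 1/5, 1/15) → H(X|Y=0) = 1.0529816
  Y=1: P(Y=1) = 17/53, P(X|Y=1) = (2/17, 8/17, 7/17) → H(X|Y=1) = 1.4020814
  Y=2: P(Y=2) = 7/53, P(X|Y=2) = (0, 3/7, 4/7) → H(X|Y=2) = 0.9852281
  Y=3: P(Y=3) = 14/53, P(X|Y=3) = (3/7, 1/14, 1/2) → H(X|Y=3) = 1.2958364
H(X|Y) = (15/53)·1.0529816 + (17/53)·1.4020814 + (7/53)·0.9852281 + (14/53)·1.2958364 = 1.220159 bits

I(X;Y) = H(X) - H(X|Y) = 1.576513 - 1.220159 = 0.3564 bits

Cross-check via I(X;Y) = H(X) + H(Y) - H(X,Y): computing H(Y) from the column sums and H(X,Y) from the 12 cells in the same way gives H(Y) = 1.934625 bits and H(X,Y) = 3.154783 bits, so
I(X;Y) = 1.576513 + 1.934625 - 3.154783 = 0.3564 bits ✓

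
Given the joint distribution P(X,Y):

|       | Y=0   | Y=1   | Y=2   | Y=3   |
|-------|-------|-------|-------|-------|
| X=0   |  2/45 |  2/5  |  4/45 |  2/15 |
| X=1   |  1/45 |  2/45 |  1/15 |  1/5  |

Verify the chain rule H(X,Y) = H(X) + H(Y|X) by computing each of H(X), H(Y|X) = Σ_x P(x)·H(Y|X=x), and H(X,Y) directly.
H(X) = 0.9183 bits, H(Y|X) = 1.5546 bits, H(X,Y) = 2.4729 bits

Marginal of X (row sums):
  P(X=0) = 2/45 + 2/5 + 4/45 + 2/15 = 2/3
  P(X=1) = 1/45 + 2/45 + 1/15 + 1/5 = 1/3
H(X) = -[(2/3)·log₂(2/3) + (1/3)·log₂(1/3)]
  = 0.3900 + 0.5283 = 0.9183 bits

H(Y|X) = Σ_x P(x)·H(Y|X=x):
  X=0: P(X=0) = 2/3, P(Y|X=0) = (1/15, 3/5, 2/15, 1/5) → H(Y|X=0) = 1.5546
  X=1: P(X=1) = 1/3, P(Y|X=1) = (1/15, 2/15, 1/5, 3/5) → H(Y|X=1) = 1.5546
H(Y|X) = (2/3)·1.5546 + (1/3)·1.5546 = 1.5546 bits

H(X,Y) = -Σ_{x,y} P(x,y) log₂ P(x,y). Per-cell terms -P(x,y)·log₂P(x,y):
  X=0: 0.1996, 0.5288, 0.3104, 0.3876
  X=1: 0.1220, 0.1996, 0.2605, 0.4644
Sum of the 8 terms: H(X,Y) = 2.4729 bits

Chain rule check:
  H(X) + H(Y|X) = 0.9183 + 1.5546 = 2.4729 bits
  H(X,Y) = 2.4729 bits
✓ Chain rule verified.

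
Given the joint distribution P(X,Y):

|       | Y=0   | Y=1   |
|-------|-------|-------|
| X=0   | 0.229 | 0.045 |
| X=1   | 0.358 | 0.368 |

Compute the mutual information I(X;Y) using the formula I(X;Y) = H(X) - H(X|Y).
0.0756 bits

I(X;Y) = H(X) - H(X|Y)

Marginal of X (row sums):
  P(X=0) = 0.229 + 0.045 = 0.274
  P(X=1) = 0.358 + 0.368 = 0.726
H(X) = -[0.274·log₂(0.274) + 0.726·log₂(0.726)]
  = 0.511764 + 0.335382 = 0.84715 bits

Marginal of Y (column sums):
  P(Y=0) = 0.229 + 0.358 = 0.587
  P(Y=1) = 0.045 + 0.368 = 0.413
H(X|Y) = Σ_y P(y)·H(X|Y=y):
  Y=0: P(Y=0) = 0.587, P(X|Y=0) = (229/587, 358/587) → H(X|Y=0) = 0.964876
  Y=1: P(Y=1) = 0.413, P(X|Y=1) = (45/413, 368/413) → H(X|Y=1) = 0.496767
H(X|Y) = 0.587·0.964876 + 0.413·0.496767 = 0.77155 bits

I(X;Y) = H(X) - H(X|Y) = 0.84715 - 0.77155 = 0.0756 bits

Cross-check via I(X;Y) = H(X) + H(Y) - H(X,Y): computing H(Y) from the column sums and H(X,Y) from the 4 cells in the same way gives H(Y) = 0.97805 bits and H(X,Y) = 1.74960 bits, so
I(X;Y) = 0.84715 + 0.97805 - 1.74960 = 0.0756 bits ✓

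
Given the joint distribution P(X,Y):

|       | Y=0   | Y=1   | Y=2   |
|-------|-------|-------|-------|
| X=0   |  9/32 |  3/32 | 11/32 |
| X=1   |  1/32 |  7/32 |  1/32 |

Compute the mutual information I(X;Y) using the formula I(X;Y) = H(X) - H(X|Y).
0.2800 bits

I(X;Y) = H(X) - H(X|Y)

Marginal of X (row sums):
  P(X=0) = 9/32 + 3/32 + 11/32 = 23/32
  P(X=1) = 1/32 + 7/32 + 1/32 = 9/32
H(X) = -[(23/32)·log₂(23/32) + (9/32)·log₂(9/32)]
  = 0.34244 + 0.51471 = 0.85715 bits

Marginal of Y (column sums):
  P(Y=0) = 9/32 + 1/32 = 5/16
  P(Y=1) = 3/32 + 7/32 = 5/16
  P(Y=2) = 11/32 + 1/32 = 3/8
H(X|Y) = Σ_y P(y)·H(X|Y=y):
  Y=0: P(Y=0) = 5/16, P(X|Y=0) = (9/10, 1/10) → H(X|Y=0) = 0.46900
  Y=1: P(Y=1) = 5/16, P(X|Y=1) = (3/10, 7/10) → H(X|Y=1) = 0.88129
  Y=2: P(Y=2) = 3/8, P(X|Y=2) = (11/12, 1/12) → H(X|Y=2) = 0.41382
H(X|Y) = (5/16)·0.46900 + (5/16)·0.88129 + (3/8)·0.41382 = 0.57715 bits

I(X;Y) = H(X) - H(X|Y) = 0.85715 - 0.57715 = 0.2800 bits

Cross-check via I(X;Y) = H(X) + H(Y) - H(X,Y): computing H(Y) from the column sums and H(X,Y) from the 6 cells in the same way gives H(Y) = 1.57943 bits and H(X,Y) = 2.15658 bits, so
I(X;Y) = 0.85715 + 1.57943 - 2.15658 = 0.2800 bits ✓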